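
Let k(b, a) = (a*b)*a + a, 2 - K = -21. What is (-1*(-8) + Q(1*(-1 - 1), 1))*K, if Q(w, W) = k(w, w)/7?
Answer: 1058/7 ≈ 151.14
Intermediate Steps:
K = 23 (K = 2 - 1*(-21) = 2 + 21 = 23)
k(b, a) = a + b*a² (k(b, a) = b*a² + a = a + b*a²)
Q(w, W) = w*(1 + w²)/7 (Q(w, W) = (w*(1 + w*w))/7 = (w*(1 + w²))*(⅐) = w*(1 + w²)/7)
(-1*(-8) + Q(1*(-1 - 1), 1))*K = (-1*(-8) + (1*(-1 - 1))*(1 + (1*(-1 - 1))²)/7)*23 = (8 + (1*(-2))*(1 + (1*(-2))²)/7)*23 = (8 + (⅐)*(-2)*(1 + (-2)²))*23 = (8 + (⅐)*(-2)*(1 + 4))*23 = (8 + (⅐)*(-2)*5)*23 = (8 - 10/7)*23 = (46/7)*23 = 1058/7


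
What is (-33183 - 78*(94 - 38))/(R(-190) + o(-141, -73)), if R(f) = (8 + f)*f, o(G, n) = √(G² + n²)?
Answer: -43283786/39858373 + 12517*√25210/398583730 ≈ -1.0810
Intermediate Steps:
R(f) = f*(8 + f)
(-33183 - 78*(94 - 38))/(R(-190) + o(-141, -73)) = (-33183 - 78*(94 - 38))/(-190*(8 - 190) + √((-141)² + (-73)²)) = (-33183 - 78*56)/(-190*(-182) + √(19881 + 5329)) = (-33183 - 4368)/(34580 + √25210) = -37551/(34580 + √25210)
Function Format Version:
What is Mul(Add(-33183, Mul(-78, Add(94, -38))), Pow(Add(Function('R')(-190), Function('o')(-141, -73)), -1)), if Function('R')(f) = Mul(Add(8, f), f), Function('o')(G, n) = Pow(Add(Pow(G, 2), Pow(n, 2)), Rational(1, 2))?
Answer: Add(Rational(-43283786, 39858373), Mul(Rational(12517, 398583730), Pow(25210, Rational(1, 2)))) ≈ -1.0810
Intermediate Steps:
Function('R')(f) = Mul(f, Add(8, f))
Mul(Add(-33183, Mul(-78, Add(94, -38))), Pow(Add(Function('R')(-190), Function('o')(-141, -73)), -1)) = Mul(Add(-33183, Mul(-78, Add(94, -38))), Pow(Add(Mul(-190, Add(8, -190)), Pow(Add(Pow(-141, 2), Pow(-73, 2)), Rational(1, 2))), -1)) = Mul(Add(-33183, Mul(-78, 56)), Pow(Add(Mul(-190, -182), Pow(Add(19881, 5329), Rational(1, 2))), -1)) = Mul(Add(-33183, -4368), Pow(Add(34580, Pow(25210, Rational(1, 2))), -1)) = Mul(-37551, Pow(Add(34580, Pow(25210, Rational(1, 2))), -1))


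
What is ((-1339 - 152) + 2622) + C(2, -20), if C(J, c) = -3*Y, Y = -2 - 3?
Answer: 1146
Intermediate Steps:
Y = -5
C(J, c) = 15 (C(J, c) = -3*(-5) = 15)
((-1339 - 152) + 2622) + C(2, -20) = ((-1339 - 152) + 2622) + 15 = (-1491 + 2622) + 15 = 1131 + 15 = 1146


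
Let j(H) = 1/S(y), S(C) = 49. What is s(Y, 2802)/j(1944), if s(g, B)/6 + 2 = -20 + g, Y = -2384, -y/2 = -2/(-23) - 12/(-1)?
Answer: -707364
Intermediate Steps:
y = -556/23 (y = -2*(-2/(-23) - 12/(-1)) = -2*(-2*(-1/23) - 12*(-1)) = -2*(2/23 + 12) = -2*278/23 = -556/23 ≈ -24.174)
j(H) = 1/49
s(g, B) = -132 + 6*g (s(g, B) = -12 + 6*(-20 + g) = -12 + (-120 + 6*g) = -132 + 6*g)
s(Y, 2802)/j(1944) = (-132 + 6*(-2384))/(1/49) = (-132 - 14304)*49 = -14436*49 = -707364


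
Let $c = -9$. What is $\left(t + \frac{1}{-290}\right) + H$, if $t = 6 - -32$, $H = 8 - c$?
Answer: $\frac{15949}{290} \approx 54.997$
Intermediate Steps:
$H = 17$ ($H = 8 - -9 = 8 + 9 = 17$)
$t = 38$ ($t = 6 + 32 = 38$)
$\left(t + \frac{1}{-290}\right) + H = \left(38 + \frac{1}{-290}\right) + 17 = \left(38 - \frac{1}{290}\right) + 17 = \frac{11019}{290} + 17 = \frac{15949}{290}$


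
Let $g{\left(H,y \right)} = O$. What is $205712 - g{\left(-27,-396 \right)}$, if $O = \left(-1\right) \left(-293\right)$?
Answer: $205419$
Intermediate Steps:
$O = 293$
$g{\left(H,y \right)} = 293$
$205712 - g{\left(-27,-396 \right)} = 205712 - 293 = 205419$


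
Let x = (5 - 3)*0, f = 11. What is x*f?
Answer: 0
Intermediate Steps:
x = 0 (x = 2*0 = 0)
x*f = 0*11 = 0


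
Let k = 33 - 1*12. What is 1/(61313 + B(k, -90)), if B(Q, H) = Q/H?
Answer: 30/1839383 ≈ 1.6310e-5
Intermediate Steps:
k = 21 (k = 33 - 12 = 21)
1/(61313 + B(k, -90)) = 1/(61313 + 21/(-90)) = 1/(61313 + 21*(-1/90)) = 1/(61313 - 7/30) = 1/(1839383/30) = 30/1839383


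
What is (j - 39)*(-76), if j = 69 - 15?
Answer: -1140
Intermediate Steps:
j = 54
(j - 39)*(-76) = (54 - 39)*(-76) = 15*(-76) = -1140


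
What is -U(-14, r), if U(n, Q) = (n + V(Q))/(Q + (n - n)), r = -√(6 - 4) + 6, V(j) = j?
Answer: 25/17 + 7*√2/17 ≈ 2.0529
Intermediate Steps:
r = 6 - √2 (r = -√2 + 6 = 6 - √2 ≈ 4.5858)
U(n, Q) = (Q + n)/Q (U(n, Q) = (n + Q)/(Q + (n - n)) = (Q + n)/(Q + 0) = (Q + n)/Q)
-U(-14, r) = -((6 - √2) - 14)/(6 - √2) = -(-8 - √2)/(6 - √2)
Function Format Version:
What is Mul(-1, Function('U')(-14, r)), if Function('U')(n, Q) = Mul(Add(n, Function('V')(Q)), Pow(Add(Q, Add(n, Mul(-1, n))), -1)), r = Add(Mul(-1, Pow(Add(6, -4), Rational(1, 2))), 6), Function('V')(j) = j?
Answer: Add(Rational(25, 17), Mul(Rational(7, 17), Pow(2, Rational(1, 2)))) ≈ 2.0529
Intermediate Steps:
r = Add(6, Mul(-1, Pow(2, Rational(1, 2)))) (r = Add(Mul(-1, Pow(2, Rational(1, 2))), 6) = Add(6, Mul(-1, Pow(2, Rational(1, 2)))) ≈ 4.5858)
Function('U')(n, Q) = Mul(Pow(Q, -1), Add(Q, n)) (Function('U')(n, Q) = Mul(Add(n, Q), Pow(Add(Q, Add(n, Mul(-1, n))), -1)) = Mul(Add(Q, n), Pow(Add(Q, 0), -1)) = Mul(Add(Q, n), Pow(Q, -1)) = Mul(Pow(Q, -1), Add(Q, n)))
Mul(-1, Function('U')(-14, r)) = Mul(-1, Mul(Pow(Add(6, Mul(-1, Pow(2, Rational(1, 2)))), -1), Add(Add(6, Mul(-1, Pow(2, Rational(1, 2)))), -14))) = Mul(-1, Mul(Pow(Add(6, Mul(-1, Pow(2, Rational(1, 2)))), -1), Add(-8, Mul(-1, Pow(2, Rational(1, 2)))))) = Mul(-1, Pow(Add(6, Mul(-1, Pow(2, Rational(1, 2)))), -1), Add(-8, Mul(-1, Pow(2, Rational(1, 2)))))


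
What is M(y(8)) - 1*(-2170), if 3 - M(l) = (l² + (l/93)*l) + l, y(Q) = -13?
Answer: 187412/93 ≈ 2015.2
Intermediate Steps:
M(l) = 3 - l - 94*l²/93 (M(l) = 3 - ((l² + (l/93)*l) + l) = 3 - ((l² + l²/93) + l) = 3 - (94*l²/93 + l) = 3 - (l + 94*l²/93) = 3 + (-l - 94*l²/93) = 3 - l - 94*l²/93)
M(y(8)) - 1*(-2170) = (3 - 1*(-13) - 94/93*(-13)²) - 1*(-2170) = (3 + 13 - 94/93*169) + 2170 = (3 + 13 - 15886/93) + 2170 = -14398/93 + 2170 = 187412/93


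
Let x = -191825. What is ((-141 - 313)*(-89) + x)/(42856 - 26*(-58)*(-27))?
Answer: -151419/2140 ≈ -70.757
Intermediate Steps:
((-141 - 313)*(-89) + x)/(42856 - 26*(-58)*(-27)) = ((-141 - 313)*(-89) - 191825)/(42856 - 26*(-58)*(-27)) = (-454*(-89) - 191825)/(42856 + 1508*(-27)) = (40406 - 191825)/(42856 - 40716) = -151419/2140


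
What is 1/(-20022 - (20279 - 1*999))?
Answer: -1/39302 ≈ -2.5444e-5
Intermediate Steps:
1/(-20022 - (20279 - 1*999)) = 1/(-20022 - (20279 - 999)) = 1/(-20022 - 1*19280) = 1/(-20022 - 19280) = 1/(-39302) = -1/39302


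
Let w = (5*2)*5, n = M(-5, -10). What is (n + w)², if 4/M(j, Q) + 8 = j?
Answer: 417316/169 ≈ 2469.3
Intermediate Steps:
M(j, Q) = 4/(-8 + j)
n = -4/13 (n = 4/(-8 - 5) = 4/(-13) = 4*(-1/13) = -4/13 ≈ -0.30769)
w = 50 (w = 10*5 = 50)
(n + w)² = (-4/13 + 50)² = (646/13)² = 417316/169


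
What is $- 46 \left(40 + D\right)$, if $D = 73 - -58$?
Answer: $-7866$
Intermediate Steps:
$D = 131$ ($D = 73 + 58 = 131$)
$- 46 \left(40 + D\right) = - 46 \left(40 + 131\right) = \left(-46\right) 171 = -7866$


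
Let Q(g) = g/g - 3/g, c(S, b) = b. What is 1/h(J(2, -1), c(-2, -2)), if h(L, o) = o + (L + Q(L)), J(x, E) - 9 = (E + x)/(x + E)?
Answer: 10/87 ≈ 0.11494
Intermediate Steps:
J(x, E) = 10 (J(x, E) = 9 + (E + x)/(x + E) = 9 + (E + x)/(E + x) = 9 + 1 = 10)
Q(g) = 1 - 3/g
h(L, o) = L + o + (-3 + L)/L (h(L, o) = o + (L + (-3 + L)/L) = L + o + (-3 + L)/L)
1/h(J(2, -1), c(-2, -2)) = 1/(1 + 10 - 2 - 3/10) = 1/(87/10) = 10/87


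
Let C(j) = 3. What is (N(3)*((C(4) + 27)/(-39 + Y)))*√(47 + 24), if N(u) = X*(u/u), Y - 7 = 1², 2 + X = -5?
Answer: 210*√71/31 ≈ 57.080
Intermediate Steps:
X = -7 (X = -2 - 5 = -7)
Y = 8 (Y = 7 + 1² = 7 + 1 = 8)
N(u) = -7 (N(u) = -7*u/u = -7*1 = -7)
(N(3)*((C(4) + 27)/(-39 + Y)))*√(47 + 24) = (-7*(3 + 27)/(-39 + 8))*√(47 + 24) = (-210/(-31))*√71 = (-210*(-1)/31)*√71 = (-7*(-30/31))*√71 = 210*√71/31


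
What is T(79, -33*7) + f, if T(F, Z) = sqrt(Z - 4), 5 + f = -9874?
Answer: -9879 + I*sqrt(235) ≈ -9879.0 + 15.33*I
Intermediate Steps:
f = -9879 (f = -5 - 9874 = -9879)
T(F, Z) = sqrt(-4 + Z)
T(79, -33*7) + f = sqrt(-4 - 33*7) - 9879 = sqrt(-4 - 231) - 9879 = sqrt(-235) - 9879 = I*sqrt(235) - 9879 = -9879 + I*sqrt(235)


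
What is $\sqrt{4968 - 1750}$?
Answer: $\sqrt{3218} \approx 56.727$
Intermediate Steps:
$\sqrt{4968 - 1750} = \sqrt{3218}$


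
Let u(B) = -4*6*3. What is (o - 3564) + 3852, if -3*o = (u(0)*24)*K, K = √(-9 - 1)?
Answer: 288 + 576*I*√10 ≈ 288.0 + 1821.5*I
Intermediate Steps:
K = I*√10 (K = √(-10) = I*√10 ≈ 3.1623*I)
u(B) = -72 (u(B) = -24*3 = -72)
o = 576*I*√10 (o = -(-72*24)*I*√10/3 = -(-576)*I*√10 = 576*I*√10 ≈ 1821.5*I)
(o - 3564) + 3852 = (576*I*√10 - 3564) + 3852 = (-3564 + 576*I*√10) + 3852 = 288 + 576*I*√10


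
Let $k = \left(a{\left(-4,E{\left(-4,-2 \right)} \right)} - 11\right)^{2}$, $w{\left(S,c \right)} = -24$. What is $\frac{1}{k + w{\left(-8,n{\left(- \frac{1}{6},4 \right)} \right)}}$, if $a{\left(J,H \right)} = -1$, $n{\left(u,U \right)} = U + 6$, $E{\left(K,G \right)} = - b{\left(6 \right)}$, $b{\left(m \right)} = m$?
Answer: $\frac{1}{120} \approx 0.0083333$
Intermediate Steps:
$E{\left(K,G \right)} = -6$ ($E{\left(K,G \right)} = \left(-1\right) 6 = -6$)
$n{\left(u,U \right)} = 6 + U$
$k = 144$ ($k = \left(-1 - 11\right)^{2} = \left(-12\right)^{2} = 144$)
$\frac{1}{k + w{\left(-8,n{\left(- \frac{1}{6},4 \right)} \right)}} = \frac{1}{144 - 24} = \frac{1}{120}$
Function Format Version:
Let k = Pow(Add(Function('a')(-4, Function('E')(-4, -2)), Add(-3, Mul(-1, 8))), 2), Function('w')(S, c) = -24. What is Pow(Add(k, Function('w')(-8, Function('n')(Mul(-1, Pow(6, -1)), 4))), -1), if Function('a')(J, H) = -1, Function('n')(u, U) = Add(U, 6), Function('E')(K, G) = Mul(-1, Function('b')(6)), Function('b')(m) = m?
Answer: Rational(1, 120) ≈ 0.0083333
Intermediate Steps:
Function('E')(K, G) = -6 (Function('E')(K, G) = Mul(-1, 6) = -6)
Function('n')(u, U) = Add(6, U)
k = 144 (k = Pow(Add(-1, Add(-3, Mul(-1, 8))), 2) = Pow(Add(-1, Add(-3, -8)), 2) = Pow(Add(-1, -11), 2) = Pow(-12, 2) = 144)
Pow(Add(k, Function('w')(-8, Function('n')(Mul(-1, Pow(6, -1)), 4))), -1) = Pow(Add(144, -24), -1) = Pow(120, -1) = Rational(1, 120)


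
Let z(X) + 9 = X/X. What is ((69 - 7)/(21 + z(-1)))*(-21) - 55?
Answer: -2017/13 ≈ -155.15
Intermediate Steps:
z(X) = -8 (z(X) = -9 + X/X = -9 + 1 = -8)
((69 - 7)/(21 + z(-1)))*(-21) - 55 = ((69 - 7)/(21 - 8))*(-21) - 55 = (62/13)*(-21) - 55 = -1302/13 - 55 = -2017/13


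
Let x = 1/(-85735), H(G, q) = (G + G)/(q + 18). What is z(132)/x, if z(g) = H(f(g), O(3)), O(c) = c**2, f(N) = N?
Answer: -7544680/9 ≈ -8.3830e+5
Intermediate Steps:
H(G, q) = 2*G/(18 + q) (H(G, q) = (2*G)/(18 + q) = 2*G/(18 + q))
z(g) = 2*g/27 (z(g) = 2*g/(18 + 3**2) = 2*g/(18 + 9) = 2*g/27)
x = -1/85735 ≈ -1.1664e-5
z(132)/x = ((2/27)*132)/(-1/85735) = (88/9)*(-85735) = -7544680/9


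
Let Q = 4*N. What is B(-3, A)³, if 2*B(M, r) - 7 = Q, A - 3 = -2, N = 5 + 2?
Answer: 42875/8 ≈ 5359.4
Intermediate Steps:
N = 7
A = 1 (A = 3 - 2 = 1)
Q = 28 (Q = 4*7 = 28)
B(M, r) = 35/2 (B(M, r) = 7/2 + (½)*28 = 7/2 + 14 = 35/2)
B(-3, A)³ = (35/2)³ = 42875/8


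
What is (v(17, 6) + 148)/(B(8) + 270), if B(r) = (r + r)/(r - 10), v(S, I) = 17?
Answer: 165/262 ≈ 0.62977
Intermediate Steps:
B(r) = 2*r/(-10 + r) (B(r) = (2*r)/(-10 + r) = 2*r/(-10 + r))
(v(17, 6) + 148)/(B(8) + 270) = (17 + 148)/(2*8/(-10 + 8) + 270) = 165/(2*8/(-2) + 270) = 165/(2*8*(-½) + 270) = 165/(-8 + 270) = 165/262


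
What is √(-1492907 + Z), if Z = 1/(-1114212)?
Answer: I*√463349209047769605/557106 ≈ 1221.8*I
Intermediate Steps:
Z = -1/1114212 ≈ -8.9749e-7
√(-1492907 + Z) = √(-1492907 - 1/1114212) = √(-1663414894285/1114212) = I*√463349209047769605/557106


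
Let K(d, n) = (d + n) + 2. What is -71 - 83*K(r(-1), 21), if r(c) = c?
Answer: -1897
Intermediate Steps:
K(d, n) = 2 + d + n
-71 - 83*K(r(-1), 21) = -71 - 83*(2 - 1 + 21) = -71 - 83*22 = -71 - 1826 = -1897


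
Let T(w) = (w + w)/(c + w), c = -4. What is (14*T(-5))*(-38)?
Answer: -5320/9 ≈ -591.11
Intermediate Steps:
T(w) = 2*w/(-4 + w) (T(w) = (w + w)/(-4 + w) = (2*w)/(-4 + w) = 2*w/(-4 + w))
(14*T(-5))*(-38) = (14*(2*(-5)/(-4 - 5)))*(-38) = (14*(2*(-5)/(-9)))*(-38) = (14*(2*(-5)*(-1/9)))*(-38) = (14*(10/9))*(-38) = (140/9)*(-38) = -5320/9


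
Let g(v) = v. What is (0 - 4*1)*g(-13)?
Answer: 52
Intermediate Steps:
(0 - 4*1)*g(-13) = (0 - 4*1)*(-13) = (0 - 4)*(-13) = -4*(-13) = 52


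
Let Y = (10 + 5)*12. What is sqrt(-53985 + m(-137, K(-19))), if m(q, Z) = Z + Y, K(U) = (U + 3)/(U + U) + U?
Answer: 2*I*sqrt(4857578)/19 ≈ 232.0*I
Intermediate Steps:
Y = 180 (Y = 15*12 = 180)
K(U) = U + (3 + U)/(2*U) (K(U) = (3 + U)/((2*U)) + U = (3 + U)*(1/(2*U)) + U = (3 + U)/(2*U) + U = U + (3 + U)/(2*U))
m(q, Z) = 180 + Z (m(q, Z) = Z + 180 = 180 + Z)
sqrt(-53985 + m(-137, K(-19))) = sqrt(-53985 + (180 + (1/2 - 19 + (3/2)/(-19)))) = sqrt(-53985 + (180 + (1/2 - 19 + (3/2)*(-1/19)))) = sqrt(-53985 + (180 + (1/2 - 19 - 3/38))) = sqrt(-53985 + (180 - 353/19)) = sqrt(-53985 + 3067/19) = sqrt(-1022648/19) = 2*I*sqrt(4857578)/19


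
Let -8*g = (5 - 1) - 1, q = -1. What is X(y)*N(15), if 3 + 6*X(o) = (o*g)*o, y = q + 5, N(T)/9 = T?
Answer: -405/2 ≈ -202.50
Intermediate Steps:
N(T) = 9*T
g = -3/8 (g = -((5 - 1) - 1)/8 = -(4 - 1)/8 = -1/8*3 = -3/8 ≈ -0.37500)
y = 4 (y = -1 + 5 = 4)
X(o) = -1/2 - o**2/16 (X(o) = -1/2 + ((o*(-3/8))*o)/6 = -1/2 + ((-3*o/8)*o)/6 = -1/2 + (-3*o**2/8)/6 = -1/2 - o**2/16)
X(y)*N(15) = (-1/2 - 1/16*4**2)*(9*15) = (-1/2 - 1/16*16)*135 = (-1/2 - 1)*135 = -3/2*135 = -405/2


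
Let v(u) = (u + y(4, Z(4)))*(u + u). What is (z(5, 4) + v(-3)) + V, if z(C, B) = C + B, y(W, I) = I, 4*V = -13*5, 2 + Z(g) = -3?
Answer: 163/4 ≈ 40.750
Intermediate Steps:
Z(g) = -5 (Z(g) = -2 - 3 = -5)
V = -65/4 (V = (-13*5)/4 = (¼)*(-65) = -65/4 ≈ -16.250)
v(u) = 2*u*(-5 + u) (v(u) = (u - 5)*(u + u) = (-5 + u)*(2*u) = 2*u*(-5 + u))
z(C, B) = B + C
(z(5, 4) + v(-3)) + V = ((4 + 5) + 2*(-3)*(-5 - 3)) - 65/4 = (9 + 2*(-3)*(-8)) - 65/4 = (9 + 48) - 65/4 = 57 - 65/4 = 163/4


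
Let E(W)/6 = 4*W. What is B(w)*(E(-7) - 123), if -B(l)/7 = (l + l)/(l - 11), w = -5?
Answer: 10185/8 ≈ 1273.1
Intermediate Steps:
B(l) = -14*l/(-11 + l) (B(l) = -7*(l + l)/(l - 11) = -7*2*l/(-11 + l) = -14*l/(-11 + l))
E(W) = 24*W (E(W) = 6*(4*W) = 24*W)
B(w)*(E(-7) - 123) = (-14*(-5)/(-11 - 5))*(24*(-7) - 123) = (-14*(-5)/(-16))*(-168 - 123) = -14*(-5)*(-1/16)*(-291) = -35/8*(-291) = 10185/8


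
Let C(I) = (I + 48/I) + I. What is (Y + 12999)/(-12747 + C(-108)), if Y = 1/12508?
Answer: -1463323437/1459320868 ≈ -1.0027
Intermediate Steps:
Y = 1/12508 ≈ 7.9949e-5
C(I) = 2*I + 48/I
(Y + 12999)/(-12747 + C(-108)) = (1/12508 + 12999)/(-12747 + (2*(-108) + 48/(-108))) = 162591493/(12508*(-12747 + (-216 + 48*(-1/108)))) = 162591493/(12508*(-12747 + (-216 - 4/9))) = 162591493/(12508*(-12747 - 1948/9)) = 162591493/(12508*(-116671/9)) = (162591493/12508)*(-9/116671) = -1463323437/1459320868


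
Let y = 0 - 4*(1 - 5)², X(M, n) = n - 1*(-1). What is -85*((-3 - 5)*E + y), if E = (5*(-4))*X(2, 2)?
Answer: -35360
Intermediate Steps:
X(M, n) = 1 + n (X(M, n) = n + 1 = 1 + n)
E = -60 (E = (5*(-4))*(1 + 2) = -20*3 = -60)
y = -64 (y = 0 - 4*(-4)² = 0 - 4*16 = 0 - 64 = -64)
-85*((-3 - 5)*E + y) = -85*((-3 - 5)*(-60) - 64) = -85*(-8*(-60) - 64) = -85*(480 - 64) = -85*416 = -35360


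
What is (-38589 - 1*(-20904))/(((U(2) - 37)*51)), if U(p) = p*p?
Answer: 1965/187 ≈ 10.508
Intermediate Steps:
U(p) = p**2
(-38589 - 1*(-20904))/(((U(2) - 37)*51)) = (-38589 - 1*(-20904))/(((2**2 - 37)*51)) = (-38589 + 20904)/(((4 - 37)*51)) = -17685/((-33*51)) = -17685/(-1683) = -17685*(-1/1683) = 1965/187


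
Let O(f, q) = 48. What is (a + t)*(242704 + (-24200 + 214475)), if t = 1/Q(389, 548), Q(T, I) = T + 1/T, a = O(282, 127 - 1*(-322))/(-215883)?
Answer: 11071999135783/10889282442 ≈ 1016.8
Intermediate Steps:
a = -16/71961 (a = 48/(-215883) = 48*(-1/215883) = -16/71961 ≈ -0.00022234)
t = 389/151322 (t = 1/(389 + 1/389) = 1/(151322/389) = 389/151322 ≈ 0.0025707)
(a + t)*(242704 + (-24200 + 214475)) = (-16/71961 + 389/151322)*(242704 + (-24200 + 214475)) = 25571677*(242704 + 190275)/10889282442 = (25571677/10889282442)*432979 = 11071999135783/10889282442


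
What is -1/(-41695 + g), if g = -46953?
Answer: 1/88648 ≈ 1.1281e-5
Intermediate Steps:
-1/(-41695 + g) = -1/(-41695 - 46953) = -1/(-88648) = -1*(-1/88648) = 1/88648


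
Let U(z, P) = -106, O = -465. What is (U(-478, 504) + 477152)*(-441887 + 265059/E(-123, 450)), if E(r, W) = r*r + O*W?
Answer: -4546768433605084/21569 ≈ -2.1080e+11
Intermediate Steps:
E(r, W) = r² - 465*W (E(r, W) = r*r - 465*W = r² - 465*W)
(U(-478, 504) + 477152)*(-441887 + 265059/E(-123, 450)) = (-106 + 477152)*(-441887 + 265059/((-123)² - 465*450)) = 477046*(-441887 + 265059/(15129 - 209250)) = 477046*(-441887 + 265059/(-194121)) = 477046*(-441887 + 265059*(-1/194121)) = 477046*(-441887 - 29451/21569) = 477046*(-9531090154/21569) = -4546768433605084/21569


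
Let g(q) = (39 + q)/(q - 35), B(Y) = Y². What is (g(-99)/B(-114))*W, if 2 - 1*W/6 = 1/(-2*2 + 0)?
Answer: 45/96748 ≈ 0.00046513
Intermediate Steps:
g(q) = (39 + q)/(-35 + q)
W = 27/2 (W = 12 - 6/(-2*2 + 0) = 12 - 6/(-4 + 0) = 12 - 6/(-4) = 12 - 6*(-¼) = 12 + 3/2 = 27/2 ≈ 13.500)
(g(-99)/B(-114))*W = (((39 - 99)/(-35 - 99))/((-114)²))*(27/2) = ((-60/(-134))/12996)*(27/2) = (-1/134*(-60)*(1/12996))*(27/2) = ((30/67)*(1/12996))*(27/2) = (5/145122)*(27/2) = 45/96748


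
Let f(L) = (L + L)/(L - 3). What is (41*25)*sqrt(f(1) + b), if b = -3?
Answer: 2050*I ≈ 2050.0*I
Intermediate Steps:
f(L) = 2*L/(-3 + L) (f(L) = (2*L)/(-3 + L) = 2*L/(-3 + L))
(41*25)*sqrt(f(1) + b) = (41*25)*sqrt(2*1/(-3 + 1) - 3) = 1025*sqrt(2*1/(-2) - 3) = 1025*sqrt(2*1*(-1/2) - 3) = 1025*sqrt(-1 - 3) = 1025*sqrt(-4) = 1025*(2*I) = 2050*I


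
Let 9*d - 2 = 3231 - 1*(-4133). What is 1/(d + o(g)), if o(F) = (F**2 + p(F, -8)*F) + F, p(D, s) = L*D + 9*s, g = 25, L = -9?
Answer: -9/53609 ≈ -0.00016788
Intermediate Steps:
p(D, s) = -9*D + 9*s
o(F) = F + F**2 + F*(-72 - 9*F) (o(F) = (F**2 + (-9*F + 9*(-8))*F) + F = (F**2 + (-9*F - 72)*F) + F = (F**2 + (-72 - 9*F)*F) + F = (F**2 + F*(-72 - 9*F)) + F = F + F**2 + F*(-72 - 9*F))
d = 7366/9 (d = 2/9 + (3231 - 1*(-4133))/9 = 2/9 + (3231 + 4133)/9 = 2/9 + (1/9)*7364 = 2/9 + 7364/9 = 7366/9 ≈ 818.44)
1/(d + o(g)) = 1/(7366/9 + 25*(-71 - 8*25)) = 1/(7366/9 + 25*(-71 - 200)) = 1/(7366/9 + 25*(-271)) = 1/(7366/9 - 6775) = 1/(-53609/9) = -9/53609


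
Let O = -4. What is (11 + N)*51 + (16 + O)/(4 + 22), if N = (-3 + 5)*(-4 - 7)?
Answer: -7287/13 ≈ -560.54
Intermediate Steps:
N = -22 (N = 2*(-11) = -22)
(11 + N)*51 + (16 + O)/(4 + 22) = (11 - 22)*51 + (16 - 4)/(4 + 22) = -11*51 + 12/26 = -561 + 12*(1/26) = -561 + 6/13 = -7287/13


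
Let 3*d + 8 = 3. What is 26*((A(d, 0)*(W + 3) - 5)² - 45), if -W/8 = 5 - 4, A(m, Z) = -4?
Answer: 4680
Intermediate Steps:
d = -5/3 (d = -8/3 + (⅓)*3 = -8/3 + 1 = -5/3 ≈ -1.6667)
W = -8 (W = -8*(5 - 4) = -8*1 = -8)
26*((A(d, 0)*(W + 3) - 5)² - 45) = 26*((-4*(-8 + 3) - 5)² - 45) = 26*((-4*(-5) - 5)² - 45) = 26*((20 - 5)² - 45) = 26*(15² - 45) = 26*(225 - 45) = 26*180 = 4680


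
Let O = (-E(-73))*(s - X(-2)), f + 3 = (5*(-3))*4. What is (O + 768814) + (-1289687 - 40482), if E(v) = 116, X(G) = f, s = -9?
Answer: -567619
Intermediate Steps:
f = -63 (f = -3 + (5*(-3))*4 = -3 - 15*4 = -3 - 60 = -63)
X(G) = -63
O = -6264 (O = (-1*116)*(-9 - 1*(-63)) = -116*(-9 + 63) = -116*54 = -6264)
(O + 768814) + (-1289687 - 40482) = (-6264 + 768814) + (-1289687 - 40482) = 762550 - 1330169 = -567619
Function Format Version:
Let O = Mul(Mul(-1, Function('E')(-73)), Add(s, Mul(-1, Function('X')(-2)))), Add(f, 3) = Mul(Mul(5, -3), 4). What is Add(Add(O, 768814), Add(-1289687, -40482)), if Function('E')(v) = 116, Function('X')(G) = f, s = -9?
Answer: -567619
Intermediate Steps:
f = -63 (f = Add(-3, Mul(Mul(5, -3), 4)) = Add(-3, Mul(-15, 4)) = Add(-3, -60) = -63)
Function('X')(G) = -63
O = -6264 (O = Mul(Mul(-1, 116), Add(-9, Mul(-1, -63))) = Mul(-116, Add(-9, 63)) = Mul(-116, 54) = -6264)
Add(Add(O, 768814), Add(-1289687, -40482)) = Add(Add(-6264, 768814), Add(-1289687, -40482)) = Add(762550, -1330169) = -567619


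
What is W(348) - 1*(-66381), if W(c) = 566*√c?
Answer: 66381 + 1132*√87 ≈ 76940.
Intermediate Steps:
W(348) - 1*(-66381) = 566*√348 - 1*(-66381) = 566*(2*√87) + 66381 = 1132*√87 + 66381 = 66381 + 1132*√87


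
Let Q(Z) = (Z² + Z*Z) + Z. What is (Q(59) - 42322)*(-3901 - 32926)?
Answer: 1300029927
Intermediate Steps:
Q(Z) = Z + 2*Z² (Q(Z) = (Z² + Z²) + Z = 2*Z² + Z = Z + 2*Z²)
(Q(59) - 42322)*(-3901 - 32926) = (59*(1 + 2*59) - 42322)*(-3901 - 32926) = (59*(1 + 118) - 42322)*(-36827) = (59*119 - 42322)*(-36827) = (7021 - 42322)*(-36827) = -35301*(-36827) = 1300029927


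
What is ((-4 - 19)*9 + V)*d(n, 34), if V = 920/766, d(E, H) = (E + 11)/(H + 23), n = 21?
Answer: -2522272/21831 ≈ -115.54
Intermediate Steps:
d(E, H) = (11 + E)/(23 + H)
V = 460/383 (V = 920*(1/766) = 460/383 ≈ 1.2010)
((-4 - 19)*9 + V)*d(n, 34) = ((-4 - 19)*9 + 460/383)*((11 + 21)/(23 + 34)) = (-23*9 + 460/383)*(32/57) = (-207 + 460/383)*((1/57)*32) = -78821/383*32/57 = -2522272/21831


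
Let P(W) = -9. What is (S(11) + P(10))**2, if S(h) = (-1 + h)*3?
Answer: 441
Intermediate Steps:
S(h) = -3 + 3*h
(S(11) + P(10))**2 = ((-3 + 3*11) - 9)**2 = ((-3 + 33) - 9)**2 = (30 - 9)**2 = 21**2 = 441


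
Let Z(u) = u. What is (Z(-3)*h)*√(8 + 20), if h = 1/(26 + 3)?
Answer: -6*√7/29 ≈ -0.54740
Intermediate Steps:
h = 1/29 ≈ 0.034483
(Z(-3)*h)*√(8 + 20) = (-3*1/29)*√(8 + 20) = -6*√7/29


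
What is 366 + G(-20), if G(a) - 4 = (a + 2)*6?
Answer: 262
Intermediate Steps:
G(a) = 16 + 6*a (G(a) = 4 + (a + 2)*6 = 4 + (2 + a)*6 = 4 + (12 + 6*a) = 16 + 6*a)
366 + G(-20) = 366 + (16 + 6*(-20)) = 366 + (16 - 120) = 366 - 104 = 262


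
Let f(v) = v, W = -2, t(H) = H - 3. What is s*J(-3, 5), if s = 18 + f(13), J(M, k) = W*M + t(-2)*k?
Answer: -589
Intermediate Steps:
t(H) = -3 + H
J(M, k) = -5*k - 2*M (J(M, k) = -2*M + (-3 - 2)*k = -2*M - 5*k = -5*k - 2*M)
s = 31 (s = 18 + 13 = 31)
s*J(-3, 5) = 31*(-5*5 - 2*(-3)) = 31*(-25 + 6) = 31*(-19) = -589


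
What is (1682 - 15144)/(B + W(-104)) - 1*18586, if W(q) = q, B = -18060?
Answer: -168791321/9082 ≈ -18585.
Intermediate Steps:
(1682 - 15144)/(B + W(-104)) - 1*18586 = (1682 - 15144)/(-18060 - 104) - 1*18586 = -13462/(-18164) - 18586 = -13462*(-1/18164) - 18586 = 6731/9082 - 18586 = -168791321/9082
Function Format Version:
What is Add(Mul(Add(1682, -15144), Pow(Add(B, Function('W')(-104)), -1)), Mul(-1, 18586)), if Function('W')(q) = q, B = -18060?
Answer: Rational(-168791321, 9082) ≈ -18585.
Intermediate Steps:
Add(Mul(Add(1682, -15144), Pow(Add(B, Function('W')(-104)), -1)), Mul(-1, 18586)) = Add(Mul(Add(1682, -15144), Pow(Add(-18060, -104), -1)), Mul(-1, 18586)) = Add(Mul(-13462, Pow(-18164, -1)), -18586) = Add(Mul(-13462, Rational(-1, 18164)), -18586) = Add(Rational(6731, 9082), -18586) = Rational(-168791321, 9082)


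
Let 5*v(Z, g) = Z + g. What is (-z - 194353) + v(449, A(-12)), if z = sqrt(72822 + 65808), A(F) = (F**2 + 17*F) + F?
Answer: -971388/5 - sqrt(138630) ≈ -1.9465e+5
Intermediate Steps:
A(F) = F**2 + 18*F
v(Z, g) = Z/5 + g/5 (v(Z, g) = (Z + g)/5 = Z/5 + g/5)
z = sqrt(138630) ≈ 372.33
(-z - 194353) + v(449, A(-12)) = (-sqrt(138630) - 194353) + ((1/5)*449 + (-12*(18 - 12))/5) = (-194353 - sqrt(138630)) + (449/5 + (-12*6)/5) = (-194353 - sqrt(138630)) + (449/5 + (1/5)*(-72)) = (-194353 - sqrt(138630)) + (449/5 - 72/5) = (-194353 - sqrt(138630)) + 377/5 = -971388/5 - sqrt(138630)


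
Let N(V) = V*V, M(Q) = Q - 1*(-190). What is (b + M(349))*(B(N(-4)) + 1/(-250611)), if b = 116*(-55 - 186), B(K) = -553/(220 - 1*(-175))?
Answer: 16032383198/417685 ≈ 38384.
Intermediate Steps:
M(Q) = 190 + Q (M(Q) = Q + 190 = 190 + Q)
N(V) = V²
B(K) = -7/5 (B(K) = -553/(220 + 175) = -553/395 = -553*1/395 = -7/5)
b = -27956 (b = 116*(-241) = -27956)
(b + M(349))*(B(N(-4)) + 1/(-250611)) = (-27956 + (190 + 349))*(-7/5 + 1/(-250611)) = (-27956 + 539)*(-7/5 - 1/250611) = -27417*(-1754282/1253055) = 16032383198/417685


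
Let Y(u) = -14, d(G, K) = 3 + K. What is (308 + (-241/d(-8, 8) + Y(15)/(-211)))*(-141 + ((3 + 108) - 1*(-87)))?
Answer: 37857747/2321 ≈ 16311.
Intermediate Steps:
(308 + (-241/d(-8, 8) + Y(15)/(-211)))*(-141 + ((3 + 108) - 1*(-87))) = (308 + (-241/(3 + 8) - 14/(-211)))*(-141 + ((3 + 108) - 1*(-87))) = (308 + (-241/11 - 14*(-1/211)))*(-141 + (111 + 87)) = (308 + (-241*1/11 + 14/211))*(-141 + 198) = (308 + (-241/11 + 14/211))*57 = (308 - 50697/2321)*57 = (664171/2321)*57 = 37857747/2321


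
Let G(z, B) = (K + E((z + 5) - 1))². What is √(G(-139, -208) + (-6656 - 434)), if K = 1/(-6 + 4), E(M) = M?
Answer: 3*√5009/2 ≈ 106.16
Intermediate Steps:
K = -½ (K = 1/(-2) = -½ ≈ -0.50000)
G(z, B) = (7/2 + z)² (G(z, B) = (-½ + ((z + 5) - 1))² = (-½ + ((5 + z) - 1))² = (-½ + (4 + z))² = (7/2 + z)²)
√(G(-139, -208) + (-6656 - 434)) = √((7 + 2*(-139))²/4 + (-6656 - 434)) = √((7 - 278)²/4 - 7090) = √((¼)*(-271)² - 7090) = √((¼)*73441 - 7090) = √(73441/4 - 7090) = √(45081/4) = 3*√5009/2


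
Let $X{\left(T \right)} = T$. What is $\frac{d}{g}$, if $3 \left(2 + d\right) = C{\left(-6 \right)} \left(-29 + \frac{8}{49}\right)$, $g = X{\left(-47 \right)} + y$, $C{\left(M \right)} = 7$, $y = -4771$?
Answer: $\frac{485}{33726} \approx 0.014381$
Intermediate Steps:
$g = -4818$ ($g = -47 - 4771 = -4818$)
$d = - \frac{485}{7}$ ($d = -2 + \frac{7 \left(-29 + \frac{8}{49}\right)}{3} = -2 + \frac{7 \left(- \frac{1413}{49}\right)}{3} = -2 + \frac{1}{3} \left(- \frac{1413}{7}\right) = -2 - \frac{471}{7} = - \frac{485}{7} \approx -69.286$)
$\frac{d}{g} = - \frac{485}{7 \left(-4818\right)} = \left(- \frac{485}{7}\right) \left(- \frac{1}{4818}\right) = \frac{485}{33726}$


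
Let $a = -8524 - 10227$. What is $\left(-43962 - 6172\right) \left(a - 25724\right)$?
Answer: $2229709650$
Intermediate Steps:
$a = -18751$
$\left(-43962 - 6172\right) \left(a - 25724\right) = \left(-43962 - 6172\right) \left(-18751 - 25724\right) = \left(-50134\right) \left(-44475\right) = 2229709650$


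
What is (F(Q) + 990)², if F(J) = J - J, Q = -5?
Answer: 980100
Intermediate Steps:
F(J) = 0
(F(Q) + 990)² = (0 + 990)² = 990² = 980100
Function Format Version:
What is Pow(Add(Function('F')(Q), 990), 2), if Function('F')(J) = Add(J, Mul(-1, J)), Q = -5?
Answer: 980100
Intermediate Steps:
Function('F')(J) = 0
Pow(Add(Function('F')(Q), 990), 2) = Pow(Add(0, 990), 2) = Pow(990, 2) = 980100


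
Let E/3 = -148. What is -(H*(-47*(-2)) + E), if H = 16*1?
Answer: -1060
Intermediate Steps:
H = 16
E = -444 (E = 3*(-148) = -444)
-(H*(-47*(-2)) + E) = -(16*(-47*(-2)) - 444) = -(16*94 - 444) = -(1504 - 444) = -1*1060 = -1060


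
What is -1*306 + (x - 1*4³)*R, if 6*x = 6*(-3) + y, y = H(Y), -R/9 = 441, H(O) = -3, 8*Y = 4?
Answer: 535203/2 ≈ 2.6760e+5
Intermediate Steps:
Y = ½ (Y = (⅛)*4 = ½ ≈ 0.50000)
R = -3969 (R = -9*441 = -3969)
y = -3
x = -7/2 (x = (6*(-3) - 3)/6 = (-18 - 3)/6 = (⅙)*(-21) = -7/2 ≈ -3.5000)
-1*306 + (x - 1*4³)*R = -1*306 + (-7/2 - 1*4³)*(-3969) = -306 + (-7/2 - 1*64)*(-3969) = -306 + (-7/2 - 64)*(-3969) = -306 - 135/2*(-3969) = -306 + 535815/2 = 535203/2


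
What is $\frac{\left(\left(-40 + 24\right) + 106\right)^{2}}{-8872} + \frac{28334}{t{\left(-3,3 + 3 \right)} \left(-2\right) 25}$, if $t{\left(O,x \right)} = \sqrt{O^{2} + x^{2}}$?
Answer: $- \frac{2025}{2218} - \frac{14167 \sqrt{5}}{375} \approx -85.389$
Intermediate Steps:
$\frac{\left(\left(-40 + 24\right) + 106\right)^{2}}{-8872} + \frac{28334}{t{\left(-3,3 + 3 \right)} \left(-2\right) 25} = \frac{\left(\left(-40 + 24\right) + 106\right)^{2}}{-8872} + \frac{28334}{\sqrt{\left(-3\right)^{2} + \left(3 + 3\right)^{2}} \left(-2\right) 25} = \left(-16 + 106\right)^{2} \left(- \frac{1}{8872}\right) + \frac{28334}{\sqrt{9 + 6^{2}} \left(-2\right) 25} = 90^{2} \left(- \frac{1}{8872}\right) + \frac{28334}{\sqrt{9 + 36} \left(-2\right) 25} = 8100 \left(- \frac{1}{8872}\right) + \frac{28334}{\sqrt{45} \left(-2\right) 25} = - \frac{2025}{2218} + \frac{28334}{3 \sqrt{5} \left(-2\right) 25} = - \frac{2025}{2218} + \frac{28334}{- 6 \sqrt{5} \cdot 25} = - \frac{2025}{2218} + \frac{28334}{\left(-150\right) \sqrt{5}} = - \frac{2025}{2218} + 28334 \left(- \frac{\sqrt{5}}{750}\right) = - \frac{2025}{2218} - \frac{14167 \sqrt{5}}{375}$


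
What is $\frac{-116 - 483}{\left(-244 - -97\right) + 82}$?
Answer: $\frac{599}{65} \approx 9.2154$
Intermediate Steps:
$\frac{-116 - 483}{\left(-244 - -97\right) + 82} = - \frac{599}{\left(-244 + 97\right) + 82} = - \frac{599}{-147 + 82} = - \frac{599}{-65} = \left(-599\right) \left(- \frac{1}{65}\right) = \frac{599}{65}$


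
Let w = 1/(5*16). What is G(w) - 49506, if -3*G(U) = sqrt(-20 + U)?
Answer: -49506 - I*sqrt(7995)/60 ≈ -49506.0 - 1.4902*I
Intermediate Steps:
w = 1/80 ≈ 0.012500
G(U) = -sqrt(-20 + U)/3
G(w) - 49506 = -sqrt(-20 + 1/80)/3 - 49506 = -I*sqrt(7995)/60 - 49506 = -49506 - I*sqrt(7995)/60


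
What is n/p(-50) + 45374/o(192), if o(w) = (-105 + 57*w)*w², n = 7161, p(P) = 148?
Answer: 357664947451/7392024576 ≈ 48.385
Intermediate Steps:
o(w) = w²*(-105 + 57*w)
n/p(-50) + 45374/o(192) = 7161/148 + 45374/((192²*(-105 + 57*192))) = 7161*(1/148) + 45374/((36864*(-105 + 10944))) = 7161/148 + 45374/((36864*10839)) = 7161/148 + 45374/399568896 = 7161/148 + 45374*(1/399568896) = 7161/148 + 22687/199784448 = 357664947451/7392024576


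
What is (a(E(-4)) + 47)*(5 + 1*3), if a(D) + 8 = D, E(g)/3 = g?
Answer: 216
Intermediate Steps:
E(g) = 3*g
a(D) = -8 + D
(a(E(-4)) + 47)*(5 + 1*3) = ((-8 + 3*(-4)) + 47)*(5 + 1*3) = ((-8 - 12) + 47)*(5 + 3) = (-20 + 47)*8 = 27*8 = 216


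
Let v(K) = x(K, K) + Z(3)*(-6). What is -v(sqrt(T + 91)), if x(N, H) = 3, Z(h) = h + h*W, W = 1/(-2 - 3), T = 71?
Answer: 57/5 ≈ 11.400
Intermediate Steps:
W = -1/5 (W = 1/(-5) = -1/5 ≈ -0.20000)
Z(h) = 4*h/5 (Z(h) = h + h*(-1/5) = h - h/5 = 4*h/5)
v(K) = -57/5 (v(K) = 3 + ((4/5)*3)*(-6) = 3 + (12/5)*(-6) = 3 - 72/5 = -57/5)
-v(sqrt(T + 91)) = -1*(-57/5) = 57/5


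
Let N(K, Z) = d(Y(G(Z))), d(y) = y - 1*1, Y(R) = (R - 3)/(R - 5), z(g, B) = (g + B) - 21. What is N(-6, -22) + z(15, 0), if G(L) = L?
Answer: -164/27 ≈ -6.0741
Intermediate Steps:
z(g, B) = -21 + B + g (z(g, B) = (B + g) - 21 = -21 + B + g)
Y(R) = (-3 + R)/(-5 + R)
d(y) = -1 + y (d(y) = y - 1 = -1 + y)
N(K, Z) = -1 + (-3 + Z)/(-5 + Z)
N(-6, -22) + z(15, 0) = 2/(-5 - 22) + (-21 + 0 + 15) = 2/(-27) - 6 = 2*(-1/27) - 6 = -2/27 - 6 = -164/27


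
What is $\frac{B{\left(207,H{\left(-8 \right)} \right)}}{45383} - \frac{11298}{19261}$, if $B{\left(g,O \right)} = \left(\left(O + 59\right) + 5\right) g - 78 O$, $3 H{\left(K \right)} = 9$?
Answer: $- \frac{250113399}{874121963} \approx -0.28613$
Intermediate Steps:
$H{\left(K \right)} = 3$ ($H{\left(K \right)} = \frac{1}{3} \cdot 9 = 3$)
$B{\left(g,O \right)} = - 78 O + g \left(64 + O\right)$ ($B{\left(g,O \right)} = \left(\left(59 + O\right) + 5\right) g - 78 O = \left(64 + O\right) g - 78 O = g \left(64 + O\right) - 78 O = - 78 O + g \left(64 + O\right)$)
$\frac{B{\left(207,H{\left(-8 \right)} \right)}}{45383} - \frac{11298}{19261} = \frac{\left(-78\right) 3 + 64 \cdot 207 + 3 \cdot 207}{45383} - \frac{11298}{19261} = \left(-234 + 13248 + 621\right) \frac{1}{45383} - \frac{11298}{19261} = 13635 \cdot \frac{1}{45383} - \frac{11298}{19261} = \frac{13635}{45383} - \frac{11298}{19261} = - \frac{250113399}{874121963}$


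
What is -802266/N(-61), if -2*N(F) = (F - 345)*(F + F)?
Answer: 401133/12383 ≈ 32.394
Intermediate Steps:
N(F) = -F*(-345 + F) (N(F) = -(F - 345)*(F + F)/2 = -(-345 + F)*2*F/2 = -F*(-345 + F))
-802266/N(-61) = -802266*(-1/(61*(345 - 1*(-61)))) = -802266*(-1/(61*(345 + 61))) = -802266/((-61*406)) = -802266/(-24766) = -802266*(-1/24766) = 401133/12383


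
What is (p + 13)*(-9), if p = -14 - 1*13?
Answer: 126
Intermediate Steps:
p = -27 (p = -14 - 13 = -27)
(p + 13)*(-9) = (-27 + 13)*(-9) = -14*(-9) = 126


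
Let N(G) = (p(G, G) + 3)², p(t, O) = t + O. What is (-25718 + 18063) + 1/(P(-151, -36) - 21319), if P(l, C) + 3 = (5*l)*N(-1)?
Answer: -168999436/22077 ≈ -7655.0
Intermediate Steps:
p(t, O) = O + t
N(G) = (3 + 2*G)² (N(G) = ((G + G) + 3)² = (2*G + 3)² = (3 + 2*G)²)
P(l, C) = -3 + 5*l (P(l, C) = -3 + (5*l)*(3 + 2*(-1))² = -3 + (5*l)*(3 - 2)² = -3 + (5*l)*1² = -3 + (5*l)*1 = -3 + 5*l)
(-25718 + 18063) + 1/(P(-151, -36) - 21319) = (-25718 + 18063) + 1/((-3 + 5*(-151)) - 21319) = -7655 + 1/((-3 - 755) - 21319) = -7655 + 1/(-758 - 21319) = -7655 + 1/(-22077) = -7655 - 1/22077 = -168999436/22077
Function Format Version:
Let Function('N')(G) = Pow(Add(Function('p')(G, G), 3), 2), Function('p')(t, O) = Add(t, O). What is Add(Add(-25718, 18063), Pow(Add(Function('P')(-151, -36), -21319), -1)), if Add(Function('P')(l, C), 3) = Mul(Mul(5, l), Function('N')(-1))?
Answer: Rational(-168999436, 22077) ≈ -7655.0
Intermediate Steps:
Function('p')(t, O) = Add(O, t)
Function('N')(G) = Pow(Add(3, Mul(2, G)), 2) (Function('N')(G) = Pow(Add(Add(G, G), 3), 2) = Pow(Add(Mul(2, G), 3), 2) = Pow(Add(3, Mul(2, G)), 2))
Function('P')(l, C) = Add(-3, Mul(5, l)) (Function('P')(l, C) = Add(-3, Mul(Mul(5, l), Pow(Add(3, Mul(2, -1)), 2))) = Add(-3, Mul(Mul(5, l), Pow(Add(3, -2), 2))) = Add(-3, Mul(Mul(5, l), Pow(1, 2))) = Add(-3, Mul(Mul(5, l), 1)) = Add(-3, Mul(5, l)))
Add(Add(-25718, 18063), Pow(Add(Function('P')(-151, -36), -21319), -1)) = Add(Add(-25718, 18063), Pow(Add(Add(-3, Mul(5, -151)), -21319), -1)) = Add(-7655, Pow(Add(Add(-3, -755), -21319), -1)) = Add(-7655, Pow(Add(-758, -21319), -1)) = Add(-7655, Pow(-22077, -1)) = Add(-7655, Rational(-1, 22077)) = Rational(-168999436, 22077)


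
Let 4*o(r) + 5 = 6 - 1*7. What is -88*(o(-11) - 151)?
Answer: 13420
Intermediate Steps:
o(r) = -3/2 (o(r) = -5/4 + (6 - 1*7)/4 = -5/4 + (6 - 7)/4 = -5/4 + (1/4)*(-1) = -5/4 - 1/4 = -3/2)
-88*(o(-11) - 151) = -88*(-3/2 - 151) = -88*(-305/2) = 13420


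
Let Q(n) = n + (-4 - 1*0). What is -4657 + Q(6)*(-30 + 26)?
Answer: -4665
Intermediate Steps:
Q(n) = -4 + n (Q(n) = n + (-4 + 0) = n - 4 = -4 + n)
-4657 + Q(6)*(-30 + 26) = -4657 + (-4 + 6)*(-30 + 26) = -4657 + 2*(-4) = -4657 - 8 = -4665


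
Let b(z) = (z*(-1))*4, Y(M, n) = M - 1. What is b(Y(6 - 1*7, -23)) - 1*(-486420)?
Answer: 486428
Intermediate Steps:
Y(M, n) = -1 + M
b(z) = -4*z (b(z) = -z*4 = -4*z)
b(Y(6 - 1*7, -23)) - 1*(-486420) = -4*(-1 + (6 - 1*7)) - 1*(-486420) = -4*(-1 + (6 - 7)) + 486420 = -4*(-1 - 1) + 486420 = -4*(-2) + 486420 = 8 + 486420 = 486428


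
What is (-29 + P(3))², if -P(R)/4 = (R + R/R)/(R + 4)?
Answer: 47961/49 ≈ 978.80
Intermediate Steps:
P(R) = -4*(1 + R)/(4 + R) (P(R) = -4*(R + R/R)/(R + 4) = -4*(R + 1)/(4 + R) = -4*(1 + R)/(4 + R))
(-29 + P(3))² = (-29 + 4*(-1 - 1*3)/(4 + 3))² = (-29 + 4*(-1 - 3)/7)² = (-29 + 4*(⅐)*(-4))² = (-29 - 16/7)² = (-219/7)² = 47961/49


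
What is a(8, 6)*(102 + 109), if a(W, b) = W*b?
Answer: 10128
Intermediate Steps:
a(8, 6)*(102 + 109) = (8*6)*(102 + 109) = 48*211 = 10128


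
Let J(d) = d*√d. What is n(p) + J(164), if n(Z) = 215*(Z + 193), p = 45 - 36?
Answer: 43430 + 328*√41 ≈ 45530.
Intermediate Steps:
J(d) = d^(3/2)
p = 9
n(Z) = 41495 + 215*Z (n(Z) = 215*(193 + Z) = 41495 + 215*Z)
n(p) + J(164) = (41495 + 215*9) + 164^(3/2) = (41495 + 1935) + 328*√41 = 43430 + 328*√41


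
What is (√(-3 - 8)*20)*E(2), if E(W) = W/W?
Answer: 20*I*√11 ≈ 66.333*I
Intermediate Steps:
E(W) = 1
(√(-3 - 8)*20)*E(2) = (√(-3 - 8)*20)*1 = (√(-11)*20)*1 = ((I*√11)*20)*1 = (20*I*√11)*1 = 20*I*√11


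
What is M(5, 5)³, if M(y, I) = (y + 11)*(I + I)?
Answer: 4096000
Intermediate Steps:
M(y, I) = 2*I*(11 + y) (M(y, I) = (11 + y)*(2*I) = 2*I*(11 + y))
M(5, 5)³ = (2*5*(11 + 5))³ = (2*5*16)³ = 160³ = 4096000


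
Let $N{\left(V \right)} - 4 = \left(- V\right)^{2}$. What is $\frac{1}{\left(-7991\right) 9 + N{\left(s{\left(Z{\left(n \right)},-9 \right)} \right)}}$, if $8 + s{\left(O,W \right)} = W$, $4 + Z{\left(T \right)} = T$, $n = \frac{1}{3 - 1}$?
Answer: $- \frac{1}{71626} \approx -1.3961 \cdot 10^{-5}$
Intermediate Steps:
$n = \frac{1}{2} \approx 0.5$
$Z{\left(T \right)} = -4 + T$
$s{\left(O,W \right)} = -8 + W$
$N{\left(V \right)} = 4 + V^{2}$ ($N{\left(V \right)} = 4 + \left(- V\right)^{2} = 4 + V^{2}$)
$\frac{1}{\left(-7991\right) 9 + N{\left(s{\left(Z{\left(n \right)},-9 \right)} \right)}} = \frac{1}{\left(-7991\right) 9 + \left(4 + \left(-8 - 9\right)^{2}\right)} = \frac{1}{-71919 + \left(4 + \left(-17\right)^{2}\right)} = \frac{1}{-71919 + \left(4 + 289\right)} = \frac{1}{-71919 + 293} = \frac{1}{-71626} = - \frac{1}{71626}$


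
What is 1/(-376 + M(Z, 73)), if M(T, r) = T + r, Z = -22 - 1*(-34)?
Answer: -1/291 ≈ -0.0034364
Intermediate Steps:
Z = 12 (Z = -22 + 34 = 12)
1/(-376 + M(Z, 73)) = 1/(-376 + (12 + 73)) = 1/(-376 + 85) = 1/(-291) = -1/291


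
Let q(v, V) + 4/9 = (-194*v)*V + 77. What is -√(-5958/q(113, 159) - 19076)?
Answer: -I*√18771881837822535878/31369693 ≈ -138.12*I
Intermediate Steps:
q(v, V) = 689/9 - 194*V*v (q(v, V) = -4/9 + ((-194*v)*V + 77) = -4/9 + (-194*V*v + 77) = -4/9 + (77 - 194*V*v) = 689/9 - 194*V*v)
-√(-5958/q(113, 159) - 19076) = -√(-5958/(689/9 - 194*159*113) - 19076) = -√(-5958/(689/9 - 3485598) - 19076) = -√(-5958/(-31369693/9) - 19076) = -√(-5958*(-9/31369693) - 19076) = -√(53622/31369693 - 19076) = -√(-598408210046/31369693) = -I*√18771881837822535878/31369693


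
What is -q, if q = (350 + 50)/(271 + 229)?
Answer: -⅘ ≈ -0.80000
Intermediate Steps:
q = ⅘ (q = 400/500 = 400*(1/500) = ⅘ ≈ 0.80000)
-q = -1*⅘ = -⅘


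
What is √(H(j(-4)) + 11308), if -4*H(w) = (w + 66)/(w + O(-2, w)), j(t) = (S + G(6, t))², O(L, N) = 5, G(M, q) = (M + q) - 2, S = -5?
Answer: √40706070/60 ≈ 106.34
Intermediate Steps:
G(M, q) = -2 + M + q
j(t) = (-1 + t)² (j(t) = (-5 + (-2 + 6 + t))² = (-5 + (4 + t))² = (-1 + t)²)
H(w) = -(66 + w)/(4*(5 + w)) (H(w) = -(w + 66)/(4*(w + 5)) = -(66 + w)/(4*(5 + w)))
√(H(j(-4)) + 11308) = √((-66 - (-1 - 4)²)/(4*(5 + (-1 - 4)²)) + 11308) = √((-66 - 1*(-5)²)/(4*(5 + (-5)²)) + 11308) = √((-66 - 1*25)/(4*(5 + 25)) + 11308) = √((¼)*(-66 - 25)/30 + 11308) = √((¼)*(1/30)*(-91) + 11308) = √(-91/120 + 11308) = √(1356869/120) = √40706070/60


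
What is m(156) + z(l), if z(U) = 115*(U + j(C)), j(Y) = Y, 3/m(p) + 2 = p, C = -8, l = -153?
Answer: -2851307/154 ≈ -18515.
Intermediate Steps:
m(p) = 3/(-2 + p)
z(U) = -920 + 115*U (z(U) = 115*(U - 8) = 115*(-8 + U) = -920 + 115*U)
m(156) + z(l) = 3/(-2 + 156) + (-920 + 115*(-153)) = 3/154 + (-920 - 17595) = 3*(1/154) - 18515 = 3/154 - 18515 = -2851307/154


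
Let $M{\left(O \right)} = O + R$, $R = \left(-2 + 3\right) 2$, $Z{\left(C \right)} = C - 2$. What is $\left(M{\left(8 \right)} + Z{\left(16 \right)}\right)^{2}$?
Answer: $576$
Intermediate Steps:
$Z{\left(C \right)} = -2 + C$
$R = 2$ ($R = 1 \cdot 2 = 2$)
$M{\left(O \right)} = 2 + O$ ($M{\left(O \right)} = O + 2 = 2 + O$)
$\left(M{\left(8 \right)} + Z{\left(16 \right)}\right)^{2} = \left(\left(2 + 8\right) + \left(-2 + 16\right)\right)^{2} = \left(10 + 14\right)^{2} = 24^{2} = 576$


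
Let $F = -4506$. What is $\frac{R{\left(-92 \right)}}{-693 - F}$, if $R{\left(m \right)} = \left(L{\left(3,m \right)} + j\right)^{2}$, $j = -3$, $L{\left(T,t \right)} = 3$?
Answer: $0$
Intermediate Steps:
$R{\left(m \right)} = 0$ ($R{\left(m \right)} = \left(3 - 3\right)^{2} = 0^{2} = 0$)
$\frac{R{\left(-92 \right)}}{-693 - F} = \frac{0}{-693 - -4506} = \frac{0}{-693 + 4506} = \frac{0}{3813} = 0 \cdot \frac{1}{3813} = 0$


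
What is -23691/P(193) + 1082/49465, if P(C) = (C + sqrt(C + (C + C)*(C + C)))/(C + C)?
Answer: 9046889983/573794 - 23691*sqrt(149189)/290 ≈ -15787.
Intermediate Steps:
P(C) = (C + sqrt(C + 4*C**2))/(2*C) (P(C) = (C + sqrt(C + (2*C)*(2*C)))/((2*C)) = (C + sqrt(C + 4*C**2))*(1/(2*C)) = (C + sqrt(C + 4*C**2))/(2*C))
-23691/P(193) + 1082/49465 = -23691*386/(193 + sqrt(193*(1 + 4*193))) + 1082/49465 = -23691*386/(193 + sqrt(193*(1 + 772))) + 1082*(1/49465) = -23691*386/(193 + sqrt(193*773)) + 1082/49465 = -23691*386/(193 + sqrt(149189)) + 1082/49465 = -23691/(1/2 + sqrt(149189)/386) + 1082/49465 = 1082/49465 - 23691/(1/2 + sqrt(149189)/386)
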